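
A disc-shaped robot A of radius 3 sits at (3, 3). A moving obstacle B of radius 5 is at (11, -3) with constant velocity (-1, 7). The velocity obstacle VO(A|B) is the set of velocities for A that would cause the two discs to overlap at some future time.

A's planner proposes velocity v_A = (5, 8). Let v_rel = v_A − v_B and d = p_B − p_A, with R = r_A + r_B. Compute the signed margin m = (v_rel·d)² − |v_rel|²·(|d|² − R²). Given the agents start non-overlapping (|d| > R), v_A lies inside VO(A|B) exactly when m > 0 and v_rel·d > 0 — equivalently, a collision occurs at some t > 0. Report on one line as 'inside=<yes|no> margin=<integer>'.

d = (8, -6),  |d|² = 100;  R = 3+5 = 8,  c = 100−8² = 36
v_rel = (6, 1),  |v_rel|² = 37;  v_rel·d = (6)·(8) + (1)·(-6) = 42
37·t² − 84·t + 36 = 0  ⇒  m = 42² − 37·36 = 432
m = 432 > 0,  v_rel·d = 42 > 0  ⇒  inside

inside=yes margin=432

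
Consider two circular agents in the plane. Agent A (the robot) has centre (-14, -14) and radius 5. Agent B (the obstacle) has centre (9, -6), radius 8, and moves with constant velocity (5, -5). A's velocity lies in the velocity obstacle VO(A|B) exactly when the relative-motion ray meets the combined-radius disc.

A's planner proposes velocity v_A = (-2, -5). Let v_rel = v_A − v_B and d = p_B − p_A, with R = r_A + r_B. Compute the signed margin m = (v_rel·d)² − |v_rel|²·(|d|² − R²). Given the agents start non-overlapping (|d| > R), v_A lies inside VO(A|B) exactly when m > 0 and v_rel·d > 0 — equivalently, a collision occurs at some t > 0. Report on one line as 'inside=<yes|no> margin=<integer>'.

d = (23, 8),  |d|² = 593;  R = 5+8 = 13,  c = 593−13² = 424
v_rel = (-7, 0),  |v_rel|² = 49;  v_rel·d = (-7)·(23) + (0)·(8) = -161
49·t² + 322·t + 424 = 0  ⇒  m = (-161)² − 49·424 = 5145
m = 5145 > 0,  v_rel·d = -161 < 0  ⇒  outside

inside=no margin=5145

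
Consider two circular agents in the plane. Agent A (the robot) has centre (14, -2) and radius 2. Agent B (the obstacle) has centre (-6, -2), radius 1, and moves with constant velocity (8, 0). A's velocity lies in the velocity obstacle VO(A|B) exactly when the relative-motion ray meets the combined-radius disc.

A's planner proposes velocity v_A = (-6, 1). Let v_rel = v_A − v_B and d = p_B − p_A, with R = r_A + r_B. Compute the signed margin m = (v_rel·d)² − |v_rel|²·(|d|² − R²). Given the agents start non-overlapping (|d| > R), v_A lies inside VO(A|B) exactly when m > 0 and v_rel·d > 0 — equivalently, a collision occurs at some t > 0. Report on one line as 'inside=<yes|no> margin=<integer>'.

d = (-20, 0),  |d|² = 400;  R = 2+1 = 3,  c = 400−3² = 391
v_rel = (-14, 1),  |v_rel|² = 197;  v_rel·d = (-14)·(-20) + (1)·(0) = 280
197·t² − 560·t + 391 = 0  ⇒  m = 280² − 197·391 = 1373
m = 1373 > 0,  v_rel·d = 280 > 0  ⇒  inside

inside=yes margin=1373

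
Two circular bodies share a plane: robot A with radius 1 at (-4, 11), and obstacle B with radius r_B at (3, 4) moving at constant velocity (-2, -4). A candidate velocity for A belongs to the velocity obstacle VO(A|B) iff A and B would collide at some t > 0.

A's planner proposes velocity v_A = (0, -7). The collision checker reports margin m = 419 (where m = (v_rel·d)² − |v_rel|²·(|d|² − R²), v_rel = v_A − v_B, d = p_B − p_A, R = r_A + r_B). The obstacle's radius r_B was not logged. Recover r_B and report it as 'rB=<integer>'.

m = 419
d = (7, -7);  v_rel = (2, -3),  |v_rel|² = 13
v_rel×d = (2)·(-7) − (-3)·(7) = 7
since m = R²·13 − 7²:  R² = (49 + 419) / 13 = 36
R = √36 = 6  ⇒  r_B = 6 − 1 = 5

rB=5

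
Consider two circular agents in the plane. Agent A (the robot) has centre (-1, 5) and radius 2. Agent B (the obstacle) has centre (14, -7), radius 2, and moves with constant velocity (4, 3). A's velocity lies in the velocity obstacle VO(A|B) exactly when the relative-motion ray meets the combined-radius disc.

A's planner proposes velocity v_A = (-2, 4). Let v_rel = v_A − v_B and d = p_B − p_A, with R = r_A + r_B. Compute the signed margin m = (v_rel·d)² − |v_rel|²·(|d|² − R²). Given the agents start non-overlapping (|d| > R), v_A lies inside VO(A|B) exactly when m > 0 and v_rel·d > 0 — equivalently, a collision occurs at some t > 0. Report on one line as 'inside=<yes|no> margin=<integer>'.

d = (15, -12),  |d|² = 369;  R = 2+2 = 4,  c = 369−4² = 353
v_rel = (-6, 1),  |v_rel|² = 37;  v_rel·d = (-6)·(15) + (1)·(-12) = -102
37·t² + 204·t + 353 = 0  ⇒  m = (-102)² − 37·353 = -2657
m = -2657 < 0,  v_rel·d = -102 < 0  ⇒  outside

inside=no margin=-2657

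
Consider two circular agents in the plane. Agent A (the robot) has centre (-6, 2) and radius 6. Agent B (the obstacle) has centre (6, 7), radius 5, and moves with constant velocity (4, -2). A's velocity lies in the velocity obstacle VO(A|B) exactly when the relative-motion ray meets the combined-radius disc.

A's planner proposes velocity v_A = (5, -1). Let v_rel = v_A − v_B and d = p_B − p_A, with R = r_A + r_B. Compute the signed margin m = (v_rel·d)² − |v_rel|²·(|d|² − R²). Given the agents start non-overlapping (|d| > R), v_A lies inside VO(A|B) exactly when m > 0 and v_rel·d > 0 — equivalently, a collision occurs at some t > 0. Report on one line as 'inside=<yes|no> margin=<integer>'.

d = (12, 5),  |d|² = 169;  R = 6+5 = 11,  c = 169−11² = 48
v_rel = (1, 1),  |v_rel|² = 2;  v_rel·d = (1)·(12) + (1)·(5) = 17
2·t² − 34·t + 48 = 0  ⇒  m = 17² − 2·48 = 193
m = 193 > 0,  v_rel·d = 17 > 0  ⇒  inside

inside=yes margin=193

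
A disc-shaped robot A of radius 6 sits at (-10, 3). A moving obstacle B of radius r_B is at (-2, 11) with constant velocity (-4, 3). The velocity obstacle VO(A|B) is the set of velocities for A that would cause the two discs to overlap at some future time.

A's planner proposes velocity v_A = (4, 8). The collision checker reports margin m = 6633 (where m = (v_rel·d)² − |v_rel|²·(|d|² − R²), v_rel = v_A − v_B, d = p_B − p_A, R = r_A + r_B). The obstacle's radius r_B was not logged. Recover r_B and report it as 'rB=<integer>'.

m = 6633
d = (8, 8);  v_rel = (8, 5),  |v_rel|² = 89
v_rel×d = (8)·(8) − (5)·(8) = 24
since m = R²·89 − 24²:  R² = (576 + 6633) / 89 = 81
R = √81 = 9  ⇒  r_B = 9 − 6 = 3

rB=3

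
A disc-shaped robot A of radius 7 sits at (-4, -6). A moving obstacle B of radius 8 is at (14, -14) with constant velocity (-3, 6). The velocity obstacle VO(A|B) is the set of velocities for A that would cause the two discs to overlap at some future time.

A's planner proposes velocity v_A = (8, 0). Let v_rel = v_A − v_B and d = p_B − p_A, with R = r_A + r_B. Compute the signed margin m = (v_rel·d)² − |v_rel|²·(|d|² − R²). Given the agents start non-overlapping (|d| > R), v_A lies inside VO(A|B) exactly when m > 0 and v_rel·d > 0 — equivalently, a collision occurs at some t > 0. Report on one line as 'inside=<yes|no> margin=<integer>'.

d = (18, -8),  |d|² = 388;  R = 7+8 = 15,  c = 388−15² = 163
v_rel = (11, -6),  |v_rel|² = 157;  v_rel·d = (11)·(18) + (-6)·(-8) = 246
157·t² − 492·t + 163 = 0  ⇒  m = 246² − 157·163 = 34925
m = 34925 > 0,  v_rel·d = 246 > 0  ⇒  inside

inside=yes margin=34925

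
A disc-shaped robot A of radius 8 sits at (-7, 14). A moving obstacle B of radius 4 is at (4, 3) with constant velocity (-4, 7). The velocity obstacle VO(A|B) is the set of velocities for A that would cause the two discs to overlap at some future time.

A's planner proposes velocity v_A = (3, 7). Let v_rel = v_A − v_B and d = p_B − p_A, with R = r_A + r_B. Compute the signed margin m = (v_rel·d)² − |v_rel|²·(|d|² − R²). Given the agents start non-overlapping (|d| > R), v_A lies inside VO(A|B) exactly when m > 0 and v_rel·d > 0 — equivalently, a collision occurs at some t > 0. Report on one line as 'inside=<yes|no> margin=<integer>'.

d = (11, -11),  |d|² = 242;  R = 8+4 = 12,  c = 242−12² = 98
v_rel = (7, 0),  |v_rel|² = 49;  v_rel·d = (7)·(11) + (0)·(-11) = 77
49·t² − 154·t + 98 = 0  ⇒  m = 77² − 49·98 = 1127
m = 1127 > 0,  v_rel·d = 77 > 0  ⇒  inside

inside=yes margin=1127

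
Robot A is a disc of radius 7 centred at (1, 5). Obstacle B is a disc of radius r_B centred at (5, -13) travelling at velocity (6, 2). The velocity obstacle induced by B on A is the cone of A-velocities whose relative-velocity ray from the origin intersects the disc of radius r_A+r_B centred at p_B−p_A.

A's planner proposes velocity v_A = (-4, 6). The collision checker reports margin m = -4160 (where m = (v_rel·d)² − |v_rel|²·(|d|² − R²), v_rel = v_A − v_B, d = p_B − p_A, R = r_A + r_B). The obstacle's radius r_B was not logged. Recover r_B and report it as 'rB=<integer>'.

m = -4160
d = (4, -18);  v_rel = (-10, 4),  |v_rel|² = 116
v_rel×d = (-10)·(-18) − (4)·(4) = 164
since m = R²·116 − 164²:  R² = (26896 + -4160) / 116 = 196
R = √196 = 14  ⇒  r_B = 14 − 7 = 7

rB=7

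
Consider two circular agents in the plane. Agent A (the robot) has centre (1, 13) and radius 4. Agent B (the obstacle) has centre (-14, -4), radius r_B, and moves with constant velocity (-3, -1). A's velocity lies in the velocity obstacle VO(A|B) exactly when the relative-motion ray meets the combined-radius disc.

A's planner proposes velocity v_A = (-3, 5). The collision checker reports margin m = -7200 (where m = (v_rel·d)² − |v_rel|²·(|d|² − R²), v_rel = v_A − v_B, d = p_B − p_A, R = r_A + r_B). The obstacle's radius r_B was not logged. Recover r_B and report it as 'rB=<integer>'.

m = -7200
d = (-15, -17);  v_rel = (0, 6),  |v_rel|² = 36
v_rel×d = (0)·(-17) − (6)·(-15) = 90
since m = R²·36 − 90²:  R² = (8100 + -7200) / 36 = 25
R = √25 = 5  ⇒  r_B = 5 − 4 = 1

rB=1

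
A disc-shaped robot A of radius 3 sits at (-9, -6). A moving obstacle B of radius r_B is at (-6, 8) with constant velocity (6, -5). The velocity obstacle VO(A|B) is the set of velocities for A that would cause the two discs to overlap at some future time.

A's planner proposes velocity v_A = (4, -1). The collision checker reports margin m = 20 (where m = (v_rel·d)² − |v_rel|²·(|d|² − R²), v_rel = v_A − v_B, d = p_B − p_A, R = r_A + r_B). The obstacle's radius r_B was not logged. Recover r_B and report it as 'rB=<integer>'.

m = 20
d = (3, 14);  v_rel = (-2, 4),  |v_rel|² = 20
v_rel×d = (-2)·(14) − (4)·(3) = -40
since m = R²·20 − (-40)²:  R² = (1600 + 20) / 20 = 81
R = √81 = 9  ⇒  r_B = 9 − 3 = 6

rB=6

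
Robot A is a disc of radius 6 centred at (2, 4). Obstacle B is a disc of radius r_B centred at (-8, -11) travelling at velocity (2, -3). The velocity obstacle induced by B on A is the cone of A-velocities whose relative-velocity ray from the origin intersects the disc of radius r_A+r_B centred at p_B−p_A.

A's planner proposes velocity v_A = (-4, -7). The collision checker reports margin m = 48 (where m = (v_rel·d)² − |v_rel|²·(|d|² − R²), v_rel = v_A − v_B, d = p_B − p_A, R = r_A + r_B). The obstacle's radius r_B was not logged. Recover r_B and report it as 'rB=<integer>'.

m = 48
d = (-10, -15);  v_rel = (-6, -4),  |v_rel|² = 52
v_rel×d = (-6)·(-15) − (-4)·(-10) = 50
since m = R²·52 − 50²:  R² = (2500 + 48) / 52 = 49
R = √49 = 7  ⇒  r_B = 7 − 6 = 1

rB=1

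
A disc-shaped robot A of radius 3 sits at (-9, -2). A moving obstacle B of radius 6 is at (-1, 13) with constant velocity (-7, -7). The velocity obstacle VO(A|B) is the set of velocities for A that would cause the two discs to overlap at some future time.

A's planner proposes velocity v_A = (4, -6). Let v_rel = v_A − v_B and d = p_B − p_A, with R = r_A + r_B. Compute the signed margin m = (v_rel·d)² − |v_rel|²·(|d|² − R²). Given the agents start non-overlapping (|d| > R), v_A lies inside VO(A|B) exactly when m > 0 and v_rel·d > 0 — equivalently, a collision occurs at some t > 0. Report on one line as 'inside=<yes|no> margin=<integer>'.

d = (8, 15),  |d|² = 289;  R = 3+6 = 9,  c = 289−9² = 208
v_rel = (11, 1),  |v_rel|² = 122;  v_rel·d = (11)·(8) + (1)·(15) = 103
122·t² − 206·t + 208 = 0  ⇒  m = 103² − 122·208 = -14767
m = -14767 < 0,  v_rel·d = 103 > 0  ⇒  outside

inside=no margin=-14767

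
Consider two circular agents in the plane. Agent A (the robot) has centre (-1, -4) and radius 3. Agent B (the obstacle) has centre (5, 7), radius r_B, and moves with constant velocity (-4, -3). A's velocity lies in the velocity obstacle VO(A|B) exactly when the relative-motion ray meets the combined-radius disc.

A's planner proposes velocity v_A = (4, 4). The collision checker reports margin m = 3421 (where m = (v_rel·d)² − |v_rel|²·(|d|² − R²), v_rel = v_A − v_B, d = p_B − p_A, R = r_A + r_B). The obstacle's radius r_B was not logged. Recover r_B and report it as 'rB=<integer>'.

m = 3421
d = (6, 11);  v_rel = (8, 7),  |v_rel|² = 113
v_rel×d = (8)·(11) − (7)·(6) = 46
since m = R²·113 − 46²:  R² = (2116 + 3421) / 113 = 49
R = √49 = 7  ⇒  r_B = 7 − 3 = 4

rB=4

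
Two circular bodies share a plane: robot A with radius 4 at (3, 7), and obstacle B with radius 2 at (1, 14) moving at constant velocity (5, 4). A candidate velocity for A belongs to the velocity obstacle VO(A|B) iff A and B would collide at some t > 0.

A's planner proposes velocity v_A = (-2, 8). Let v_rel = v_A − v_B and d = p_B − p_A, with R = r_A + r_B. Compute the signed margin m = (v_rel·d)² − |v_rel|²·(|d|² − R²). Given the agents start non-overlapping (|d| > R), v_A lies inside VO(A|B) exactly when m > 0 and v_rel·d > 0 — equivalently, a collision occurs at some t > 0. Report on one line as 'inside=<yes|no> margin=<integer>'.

d = (-2, 7),  |d|² = 53;  R = 4+2 = 6,  c = 53−6² = 17
v_rel = (-7, 4),  |v_rel|² = 65;  v_rel·d = (-7)·(-2) + (4)·(7) = 42
65·t² − 84·t + 17 = 0  ⇒  m = 42² − 65·17 = 659
m = 659 > 0,  v_rel·d = 42 > 0  ⇒  inside

inside=yes margin=659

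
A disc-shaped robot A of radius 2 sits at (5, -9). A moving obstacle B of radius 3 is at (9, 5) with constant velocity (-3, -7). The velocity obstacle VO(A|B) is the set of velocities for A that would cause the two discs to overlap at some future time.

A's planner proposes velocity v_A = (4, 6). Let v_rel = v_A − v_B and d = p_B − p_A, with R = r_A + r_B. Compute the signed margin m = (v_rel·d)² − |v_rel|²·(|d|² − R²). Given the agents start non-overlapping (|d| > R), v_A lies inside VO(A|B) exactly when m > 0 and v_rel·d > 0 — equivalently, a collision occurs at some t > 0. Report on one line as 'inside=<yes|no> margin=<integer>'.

d = (4, 14),  |d|² = 212;  R = 2+3 = 5,  c = 212−5² = 187
v_rel = (7, 13),  |v_rel|² = 218;  v_rel·d = (7)·(4) + (13)·(14) = 210
218·t² − 420·t + 187 = 0  ⇒  m = 210² − 218·187 = 3334
m = 3334 > 0,  v_rel·d = 210 > 0  ⇒  inside

inside=yes margin=3334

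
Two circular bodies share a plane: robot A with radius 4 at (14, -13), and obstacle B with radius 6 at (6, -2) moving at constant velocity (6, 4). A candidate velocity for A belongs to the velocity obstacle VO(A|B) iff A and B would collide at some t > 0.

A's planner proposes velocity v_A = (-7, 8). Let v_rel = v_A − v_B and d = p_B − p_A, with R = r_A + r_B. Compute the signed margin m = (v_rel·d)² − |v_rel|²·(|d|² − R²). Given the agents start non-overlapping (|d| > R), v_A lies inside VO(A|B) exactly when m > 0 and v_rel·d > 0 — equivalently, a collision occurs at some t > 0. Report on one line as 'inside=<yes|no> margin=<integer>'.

d = (-8, 11),  |d|² = 185;  R = 4+6 = 10,  c = 185−10² = 85
v_rel = (-13, 4),  |v_rel|² = 185;  v_rel·d = (-13)·(-8) + (4)·(11) = 148
185·t² − 296·t + 85 = 0  ⇒  m = 148² − 185·85 = 6179
m = 6179 > 0,  v_rel·d = 148 > 0  ⇒  inside

inside=yes margin=6179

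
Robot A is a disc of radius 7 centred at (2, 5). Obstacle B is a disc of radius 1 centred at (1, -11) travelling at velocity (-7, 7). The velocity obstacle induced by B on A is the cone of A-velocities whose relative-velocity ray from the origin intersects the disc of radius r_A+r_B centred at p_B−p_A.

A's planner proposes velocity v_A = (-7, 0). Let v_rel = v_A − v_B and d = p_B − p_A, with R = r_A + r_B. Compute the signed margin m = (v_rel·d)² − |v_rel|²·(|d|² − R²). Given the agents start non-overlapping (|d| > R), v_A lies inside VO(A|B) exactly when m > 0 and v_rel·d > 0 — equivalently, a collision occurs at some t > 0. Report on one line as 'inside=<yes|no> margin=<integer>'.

d = (-1, -16),  |d|² = 257;  R = 7+1 = 8,  c = 257−8² = 193
v_rel = (0, -7),  |v_rel|² = 49;  v_rel·d = (0)·(-1) + (-7)·(-16) = 112
49·t² − 224·t + 193 = 0  ⇒  m = 112² − 49·193 = 3087
m = 3087 > 0,  v_rel·d = 112 > 0  ⇒  inside

inside=yes margin=3087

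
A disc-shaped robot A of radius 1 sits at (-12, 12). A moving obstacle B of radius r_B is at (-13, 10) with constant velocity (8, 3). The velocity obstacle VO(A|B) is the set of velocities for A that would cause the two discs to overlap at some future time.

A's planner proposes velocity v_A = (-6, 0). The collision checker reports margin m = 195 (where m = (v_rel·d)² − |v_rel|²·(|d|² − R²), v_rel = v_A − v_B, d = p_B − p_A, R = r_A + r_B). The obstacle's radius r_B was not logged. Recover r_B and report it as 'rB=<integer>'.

m = 195
d = (-1, -2);  v_rel = (-14, -3),  |v_rel|² = 205
v_rel×d = (-14)·(-2) − (-3)·(-1) = 25
since m = R²·205 − 25²:  R² = (625 + 195) / 205 = 4
R = √4 = 2  ⇒  r_B = 2 − 1 = 1

rB=1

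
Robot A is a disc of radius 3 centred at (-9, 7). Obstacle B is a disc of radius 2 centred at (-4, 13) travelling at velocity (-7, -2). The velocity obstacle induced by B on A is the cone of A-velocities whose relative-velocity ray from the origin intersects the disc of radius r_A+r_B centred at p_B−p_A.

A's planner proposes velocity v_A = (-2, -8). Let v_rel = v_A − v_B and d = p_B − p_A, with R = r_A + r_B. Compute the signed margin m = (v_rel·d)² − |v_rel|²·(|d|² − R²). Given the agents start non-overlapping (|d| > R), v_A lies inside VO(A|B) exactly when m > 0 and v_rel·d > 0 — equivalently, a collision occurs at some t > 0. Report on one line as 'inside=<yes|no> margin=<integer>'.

d = (5, 6),  |d|² = 61;  R = 3+2 = 5,  c = 61−5² = 36
v_rel = (5, -6),  |v_rel|² = 61;  v_rel·d = (5)·(5) + (-6)·(6) = -11
61·t² + 22·t + 36 = 0  ⇒  m = (-11)² − 61·36 = -2075
m = -2075 < 0,  v_rel·d = -11 < 0  ⇒  outside

inside=no margin=-2075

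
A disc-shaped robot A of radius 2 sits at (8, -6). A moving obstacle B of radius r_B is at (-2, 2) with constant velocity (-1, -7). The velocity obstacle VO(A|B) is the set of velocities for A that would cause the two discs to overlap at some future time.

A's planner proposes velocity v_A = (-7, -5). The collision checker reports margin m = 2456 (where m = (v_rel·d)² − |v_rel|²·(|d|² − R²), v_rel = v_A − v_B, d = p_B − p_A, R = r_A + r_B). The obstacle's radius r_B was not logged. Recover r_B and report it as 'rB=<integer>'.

m = 2456
d = (-10, 8);  v_rel = (-6, 2),  |v_rel|² = 40
v_rel×d = (-6)·(8) − (2)·(-10) = -28
since m = R²·40 − (-28)²:  R² = (784 + 2456) / 40 = 81
R = √81 = 9  ⇒  r_B = 9 − 2 = 7

rB=7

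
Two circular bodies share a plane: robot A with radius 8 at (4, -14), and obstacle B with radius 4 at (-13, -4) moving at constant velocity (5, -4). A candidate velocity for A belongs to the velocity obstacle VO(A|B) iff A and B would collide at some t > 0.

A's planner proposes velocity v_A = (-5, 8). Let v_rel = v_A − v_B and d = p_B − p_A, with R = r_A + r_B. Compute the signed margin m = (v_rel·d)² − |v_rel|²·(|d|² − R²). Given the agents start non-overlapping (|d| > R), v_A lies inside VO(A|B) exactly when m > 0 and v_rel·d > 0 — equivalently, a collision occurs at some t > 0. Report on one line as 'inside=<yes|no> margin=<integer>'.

d = (-17, 10),  |d|² = 389;  R = 8+4 = 12,  c = 389−12² = 245
v_rel = (-10, 12),  |v_rel|² = 244;  v_rel·d = (-10)·(-17) + (12)·(10) = 290
244·t² − 580·t + 245 = 0  ⇒  m = 290² − 244·245 = 24320
m = 24320 > 0,  v_rel·d = 290 > 0  ⇒  inside

inside=yes margin=24320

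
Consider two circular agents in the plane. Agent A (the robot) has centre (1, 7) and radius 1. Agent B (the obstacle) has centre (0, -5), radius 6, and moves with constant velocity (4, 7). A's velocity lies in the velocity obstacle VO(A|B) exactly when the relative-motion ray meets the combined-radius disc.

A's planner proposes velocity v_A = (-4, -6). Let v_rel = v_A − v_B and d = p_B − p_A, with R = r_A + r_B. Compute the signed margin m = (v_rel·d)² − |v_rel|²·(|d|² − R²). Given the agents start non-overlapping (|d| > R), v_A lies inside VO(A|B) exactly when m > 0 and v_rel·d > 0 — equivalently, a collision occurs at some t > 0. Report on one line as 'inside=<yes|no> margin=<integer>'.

d = (-1, -12),  |d|² = 145;  R = 1+6 = 7,  c = 145−7² = 96
v_rel = (-8, -13),  |v_rel|² = 233;  v_rel·d = (-8)·(-1) + (-13)·(-12) = 164
233·t² − 328·t + 96 = 0  ⇒  m = 164² − 233·96 = 4528
m = 4528 > 0,  v_rel·d = 164 > 0  ⇒  inside

inside=yes margin=4528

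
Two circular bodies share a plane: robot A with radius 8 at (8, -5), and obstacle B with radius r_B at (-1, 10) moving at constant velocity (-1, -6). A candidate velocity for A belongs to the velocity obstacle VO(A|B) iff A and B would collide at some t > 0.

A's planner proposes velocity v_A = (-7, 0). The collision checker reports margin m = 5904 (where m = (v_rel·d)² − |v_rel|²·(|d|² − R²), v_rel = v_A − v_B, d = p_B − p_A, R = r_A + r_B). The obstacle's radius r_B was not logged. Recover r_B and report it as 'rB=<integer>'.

m = 5904
d = (-9, 15);  v_rel = (-6, 6),  |v_rel|² = 72
v_rel×d = (-6)·(15) − (6)·(-9) = -36
since m = R²·72 − (-36)²:  R² = (1296 + 5904) / 72 = 100
R = √100 = 10  ⇒  r_B = 10 − 8 = 2

rB=2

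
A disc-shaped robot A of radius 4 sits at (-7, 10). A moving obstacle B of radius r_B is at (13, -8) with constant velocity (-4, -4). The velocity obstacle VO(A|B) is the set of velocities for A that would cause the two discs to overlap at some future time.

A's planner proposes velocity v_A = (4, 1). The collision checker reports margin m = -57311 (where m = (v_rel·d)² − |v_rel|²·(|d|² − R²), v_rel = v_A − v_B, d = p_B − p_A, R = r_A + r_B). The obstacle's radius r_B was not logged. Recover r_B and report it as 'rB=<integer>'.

m = -57311
d = (20, -18);  v_rel = (8, 5),  |v_rel|² = 89
v_rel×d = (8)·(-18) − (5)·(20) = -244
since m = R²·89 − (-244)²:  R² = (59536 + -57311) / 89 = 25
R = √25 = 5  ⇒  r_B = 5 − 4 = 1

rB=1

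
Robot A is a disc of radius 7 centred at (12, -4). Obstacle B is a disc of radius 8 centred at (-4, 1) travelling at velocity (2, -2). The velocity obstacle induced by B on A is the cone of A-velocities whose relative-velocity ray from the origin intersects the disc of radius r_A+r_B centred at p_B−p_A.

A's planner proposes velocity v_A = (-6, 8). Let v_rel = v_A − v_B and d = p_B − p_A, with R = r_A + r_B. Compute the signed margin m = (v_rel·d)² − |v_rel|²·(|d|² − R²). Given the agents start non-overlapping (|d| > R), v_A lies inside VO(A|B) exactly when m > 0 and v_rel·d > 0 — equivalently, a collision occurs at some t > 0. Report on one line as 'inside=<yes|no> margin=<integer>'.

d = (-16, 5),  |d|² = 281;  R = 7+8 = 15,  c = 281−15² = 56
v_rel = (-8, 10),  |v_rel|² = 164;  v_rel·d = (-8)·(-16) + (10)·(5) = 178
164·t² − 356·t + 56 = 0  ⇒  m = 178² − 164·56 = 22500
m = 22500 > 0,  v_rel·d = 178 > 0  ⇒  inside

inside=yes margin=22500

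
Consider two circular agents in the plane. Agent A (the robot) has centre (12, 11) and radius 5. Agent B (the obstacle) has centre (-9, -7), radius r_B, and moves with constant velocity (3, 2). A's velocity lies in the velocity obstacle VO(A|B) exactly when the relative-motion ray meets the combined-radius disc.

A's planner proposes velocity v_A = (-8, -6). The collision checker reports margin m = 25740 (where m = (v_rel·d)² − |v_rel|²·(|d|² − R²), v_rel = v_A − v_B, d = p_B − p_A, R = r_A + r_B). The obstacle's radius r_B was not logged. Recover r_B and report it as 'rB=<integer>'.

m = 25740
d = (-21, -18);  v_rel = (-11, -8),  |v_rel|² = 185
v_rel×d = (-11)·(-18) − (-8)·(-21) = 30
since m = R²·185 − 30²:  R² = (900 + 25740) / 185 = 144
R = √144 = 12  ⇒  r_B = 12 − 5 = 7

rB=7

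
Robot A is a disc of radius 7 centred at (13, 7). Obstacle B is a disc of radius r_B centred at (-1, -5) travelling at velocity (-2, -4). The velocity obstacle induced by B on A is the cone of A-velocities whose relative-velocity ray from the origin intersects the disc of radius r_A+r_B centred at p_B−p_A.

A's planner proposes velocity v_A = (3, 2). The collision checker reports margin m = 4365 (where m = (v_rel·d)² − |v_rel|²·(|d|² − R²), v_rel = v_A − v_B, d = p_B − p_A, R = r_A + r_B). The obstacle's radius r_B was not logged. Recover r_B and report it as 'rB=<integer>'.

m = 4365
d = (-14, -12);  v_rel = (5, 6),  |v_rel|² = 61
v_rel×d = (5)·(-12) − (6)·(-14) = 24
since m = R²·61 − 24²:  R² = (576 + 4365) / 61 = 81
R = √81 = 9  ⇒  r_B = 9 − 7 = 2

rB=2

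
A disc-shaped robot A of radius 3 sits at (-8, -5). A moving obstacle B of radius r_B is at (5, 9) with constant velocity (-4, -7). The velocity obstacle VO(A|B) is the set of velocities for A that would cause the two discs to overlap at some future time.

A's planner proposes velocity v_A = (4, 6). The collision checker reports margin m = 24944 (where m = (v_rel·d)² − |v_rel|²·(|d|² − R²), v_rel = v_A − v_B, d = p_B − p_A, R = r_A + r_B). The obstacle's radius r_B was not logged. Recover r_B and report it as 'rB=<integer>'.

m = 24944
d = (13, 14);  v_rel = (8, 13),  |v_rel|² = 233
v_rel×d = (8)·(14) − (13)·(13) = -57
since m = R²·233 − (-57)²:  R² = (3249 + 24944) / 233 = 121
R = √121 = 11  ⇒  r_B = 11 − 3 = 8

rB=8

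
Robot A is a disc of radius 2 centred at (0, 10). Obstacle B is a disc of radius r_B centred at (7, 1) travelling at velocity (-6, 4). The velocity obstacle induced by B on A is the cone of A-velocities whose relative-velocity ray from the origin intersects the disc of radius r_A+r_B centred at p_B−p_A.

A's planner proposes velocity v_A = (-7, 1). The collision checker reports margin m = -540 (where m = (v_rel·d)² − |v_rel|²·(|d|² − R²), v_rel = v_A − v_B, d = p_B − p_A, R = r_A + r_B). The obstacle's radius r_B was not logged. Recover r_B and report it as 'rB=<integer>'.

m = -540
d = (7, -9);  v_rel = (-1, -3),  |v_rel|² = 10
v_rel×d = (-1)·(-9) − (-3)·(7) = 30
since m = R²·10 − 30²:  R² = (900 + -540) / 10 = 36
R = √36 = 6  ⇒  r_B = 6 − 2 = 4

rB=4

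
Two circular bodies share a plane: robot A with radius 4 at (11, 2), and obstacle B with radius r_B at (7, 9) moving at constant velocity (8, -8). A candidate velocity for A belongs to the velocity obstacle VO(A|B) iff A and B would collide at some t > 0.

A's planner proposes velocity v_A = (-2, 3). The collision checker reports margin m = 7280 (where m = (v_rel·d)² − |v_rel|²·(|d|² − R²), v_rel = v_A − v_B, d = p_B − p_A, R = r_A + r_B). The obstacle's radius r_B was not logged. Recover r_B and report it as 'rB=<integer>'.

m = 7280
d = (-4, 7);  v_rel = (-10, 11),  |v_rel|² = 221
v_rel×d = (-10)·(7) − (11)·(-4) = -26
since m = R²·221 − (-26)²:  R² = (676 + 7280) / 221 = 36
R = √36 = 6  ⇒  r_B = 6 − 4 = 2

rB=2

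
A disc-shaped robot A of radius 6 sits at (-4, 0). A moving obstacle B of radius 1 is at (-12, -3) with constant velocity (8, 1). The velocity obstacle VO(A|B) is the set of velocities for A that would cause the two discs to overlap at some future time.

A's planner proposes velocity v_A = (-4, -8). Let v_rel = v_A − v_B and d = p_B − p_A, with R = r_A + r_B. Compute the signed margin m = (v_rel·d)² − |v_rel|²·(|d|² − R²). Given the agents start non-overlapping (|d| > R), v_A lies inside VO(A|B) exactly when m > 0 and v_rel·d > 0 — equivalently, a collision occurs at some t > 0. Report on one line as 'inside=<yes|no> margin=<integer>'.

d = (-8, -3),  |d|² = 73;  R = 6+1 = 7,  c = 73−7² = 24
v_rel = (-12, -9),  |v_rel|² = 225;  v_rel·d = (-12)·(-8) + (-9)·(-3) = 123
225·t² − 246·t + 24 = 0  ⇒  m = 123² − 225·24 = 9729
m = 9729 > 0,  v_rel·d = 123 > 0  ⇒  inside

inside=yes margin=9729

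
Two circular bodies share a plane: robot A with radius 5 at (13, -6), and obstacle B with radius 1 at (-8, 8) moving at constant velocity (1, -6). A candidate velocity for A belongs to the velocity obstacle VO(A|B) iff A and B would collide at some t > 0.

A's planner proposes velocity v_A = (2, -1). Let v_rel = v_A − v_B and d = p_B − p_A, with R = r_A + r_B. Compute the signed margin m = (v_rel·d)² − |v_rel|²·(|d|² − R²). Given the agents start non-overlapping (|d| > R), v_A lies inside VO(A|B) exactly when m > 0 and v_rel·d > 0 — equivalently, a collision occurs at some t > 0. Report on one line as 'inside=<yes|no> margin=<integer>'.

d = (-21, 14),  |d|² = 637;  R = 5+1 = 6,  c = 637−6² = 601
v_rel = (1, 5),  |v_rel|² = 26;  v_rel·d = (1)·(-21) + (5)·(14) = 49
26·t² − 98·t + 601 = 0  ⇒  m = 49² − 26·601 = -13225
m = -13225 < 0,  v_rel·d = 49 > 0  ⇒  outside

inside=no margin=-13225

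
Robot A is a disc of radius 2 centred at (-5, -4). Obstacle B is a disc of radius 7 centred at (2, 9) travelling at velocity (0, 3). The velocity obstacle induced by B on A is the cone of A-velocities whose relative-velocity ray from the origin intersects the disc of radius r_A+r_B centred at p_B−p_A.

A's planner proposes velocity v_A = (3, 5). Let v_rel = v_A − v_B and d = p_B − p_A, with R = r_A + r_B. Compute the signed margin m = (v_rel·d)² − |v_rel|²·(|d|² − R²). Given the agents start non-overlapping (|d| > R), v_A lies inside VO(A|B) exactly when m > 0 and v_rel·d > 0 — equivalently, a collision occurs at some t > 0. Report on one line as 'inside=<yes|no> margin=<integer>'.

d = (7, 13),  |d|² = 218;  R = 2+7 = 9,  c = 218−9² = 137
v_rel = (3, 2),  |v_rel|² = 13;  v_rel·d = (3)·(7) + (2)·(13) = 47
13·t² − 94·t + 137 = 0  ⇒  m = 47² − 13·137 = 428
m = 428 > 0,  v_rel·d = 47 > 0  ⇒  inside

inside=yes margin=428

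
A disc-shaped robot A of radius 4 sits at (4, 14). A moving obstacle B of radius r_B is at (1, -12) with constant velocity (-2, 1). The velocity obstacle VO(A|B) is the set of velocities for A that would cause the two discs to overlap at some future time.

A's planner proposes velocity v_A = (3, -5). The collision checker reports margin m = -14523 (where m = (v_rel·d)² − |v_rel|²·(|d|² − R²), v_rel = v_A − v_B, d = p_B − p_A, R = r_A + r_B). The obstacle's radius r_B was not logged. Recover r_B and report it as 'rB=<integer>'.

m = -14523
d = (-3, -26);  v_rel = (5, -6),  |v_rel|² = 61
v_rel×d = (5)·(-26) − (-6)·(-3) = -148
since m = R²·61 − (-148)²:  R² = (21904 + -14523) / 61 = 121
R = √121 = 11  ⇒  r_B = 11 − 4 = 7

rB=7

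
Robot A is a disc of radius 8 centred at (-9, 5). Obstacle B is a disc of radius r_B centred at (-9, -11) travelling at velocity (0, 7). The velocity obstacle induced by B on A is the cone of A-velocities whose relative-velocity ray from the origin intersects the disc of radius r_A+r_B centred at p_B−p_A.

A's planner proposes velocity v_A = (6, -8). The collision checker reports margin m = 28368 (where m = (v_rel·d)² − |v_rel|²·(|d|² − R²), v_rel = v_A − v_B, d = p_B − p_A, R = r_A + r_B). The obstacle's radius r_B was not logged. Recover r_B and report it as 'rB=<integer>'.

m = 28368
d = (0, -16);  v_rel = (6, -15),  |v_rel|² = 261
v_rel×d = (6)·(-16) − (-15)·(0) = -96
since m = R²·261 − (-96)²:  R² = (9216 + 28368) / 261 = 144
R = √144 = 12  ⇒  r_B = 12 − 8 = 4

rB=4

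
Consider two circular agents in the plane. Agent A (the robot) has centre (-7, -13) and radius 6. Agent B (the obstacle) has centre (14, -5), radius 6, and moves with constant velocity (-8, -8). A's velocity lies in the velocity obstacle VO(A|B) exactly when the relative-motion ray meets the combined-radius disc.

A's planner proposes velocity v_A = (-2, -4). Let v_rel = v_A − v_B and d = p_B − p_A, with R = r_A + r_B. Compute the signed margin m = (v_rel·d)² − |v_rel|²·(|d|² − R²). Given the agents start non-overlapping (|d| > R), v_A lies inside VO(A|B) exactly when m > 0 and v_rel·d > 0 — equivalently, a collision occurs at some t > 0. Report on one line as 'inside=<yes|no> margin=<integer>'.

d = (21, 8),  |d|² = 505;  R = 6+6 = 12,  c = 505−12² = 361
v_rel = (6, 4),  |v_rel|² = 52;  v_rel·d = (6)·(21) + (4)·(8) = 158
52·t² − 316·t + 361 = 0  ⇒  m = 158² − 52·361 = 6192
m = 6192 > 0,  v_rel·d = 158 > 0  ⇒  inside

inside=yes margin=6192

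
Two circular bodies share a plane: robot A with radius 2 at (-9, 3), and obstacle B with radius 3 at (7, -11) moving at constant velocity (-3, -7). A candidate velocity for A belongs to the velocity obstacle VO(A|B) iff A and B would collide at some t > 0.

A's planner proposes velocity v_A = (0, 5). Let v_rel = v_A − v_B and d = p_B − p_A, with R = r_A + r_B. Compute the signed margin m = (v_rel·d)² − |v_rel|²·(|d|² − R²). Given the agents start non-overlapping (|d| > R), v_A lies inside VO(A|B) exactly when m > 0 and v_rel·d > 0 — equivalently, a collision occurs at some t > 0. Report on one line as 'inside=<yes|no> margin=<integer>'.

d = (16, -14),  |d|² = 452;  R = 2+3 = 5,  c = 452−5² = 427
v_rel = (3, 12),  |v_rel|² = 153;  v_rel·d = (3)·(16) + (12)·(-14) = -120
153·t² + 240·t + 427 = 0  ⇒  m = (-120)² − 153·427 = -50931
m = -50931 < 0,  v_rel·d = -120 < 0  ⇒  outside

inside=no margin=-50931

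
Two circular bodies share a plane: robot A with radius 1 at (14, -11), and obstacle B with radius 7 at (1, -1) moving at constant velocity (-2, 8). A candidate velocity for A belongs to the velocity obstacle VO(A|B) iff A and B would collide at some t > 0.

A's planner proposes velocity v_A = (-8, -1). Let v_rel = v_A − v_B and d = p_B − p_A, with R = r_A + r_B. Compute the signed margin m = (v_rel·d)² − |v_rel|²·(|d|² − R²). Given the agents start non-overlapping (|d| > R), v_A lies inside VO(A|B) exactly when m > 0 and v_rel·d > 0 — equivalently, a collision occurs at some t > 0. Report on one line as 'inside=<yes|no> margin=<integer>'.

d = (-13, 10),  |d|² = 269;  R = 1+7 = 8,  c = 269−8² = 205
v_rel = (-6, -9),  |v_rel|² = 117;  v_rel·d = (-6)·(-13) + (-9)·(10) = -12
117·t² + 24·t + 205 = 0  ⇒  m = (-12)² − 117·205 = -23841
m = -23841 < 0,  v_rel·d = -12 < 0  ⇒  outside

inside=no margin=-23841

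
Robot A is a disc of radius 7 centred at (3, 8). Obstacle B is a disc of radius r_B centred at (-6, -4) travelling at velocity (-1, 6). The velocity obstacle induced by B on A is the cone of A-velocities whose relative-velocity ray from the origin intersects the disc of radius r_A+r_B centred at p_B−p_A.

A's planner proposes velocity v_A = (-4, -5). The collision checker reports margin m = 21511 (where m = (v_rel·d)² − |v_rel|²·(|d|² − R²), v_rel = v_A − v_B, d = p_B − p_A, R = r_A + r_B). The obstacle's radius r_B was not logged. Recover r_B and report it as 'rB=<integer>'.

m = 21511
d = (-9, -12);  v_rel = (-3, -11),  |v_rel|² = 130
v_rel×d = (-3)·(-12) − (-11)·(-9) = -63
since m = R²·130 − (-63)²:  R² = (3969 + 21511) / 130 = 196
R = √196 = 14  ⇒  r_B = 14 − 7 = 7

rB=7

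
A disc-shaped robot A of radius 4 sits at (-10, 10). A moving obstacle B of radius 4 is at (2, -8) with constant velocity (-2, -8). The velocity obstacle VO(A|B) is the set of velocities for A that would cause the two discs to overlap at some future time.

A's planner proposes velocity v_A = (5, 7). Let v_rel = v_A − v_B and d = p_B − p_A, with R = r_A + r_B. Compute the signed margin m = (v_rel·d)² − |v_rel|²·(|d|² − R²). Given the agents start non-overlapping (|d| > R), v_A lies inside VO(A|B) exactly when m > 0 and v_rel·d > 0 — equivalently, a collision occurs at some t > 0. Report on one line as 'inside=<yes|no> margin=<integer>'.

d = (12, -18),  |d|² = 468;  R = 4+4 = 8,  c = 468−8² = 404
v_rel = (7, 15),  |v_rel|² = 274;  v_rel·d = (7)·(12) + (15)·(-18) = -186
274·t² + 372·t + 404 = 0  ⇒  m = (-186)² − 274·404 = -76100
m = -76100 < 0,  v_rel·d = -186 < 0  ⇒  outside

inside=no margin=-76100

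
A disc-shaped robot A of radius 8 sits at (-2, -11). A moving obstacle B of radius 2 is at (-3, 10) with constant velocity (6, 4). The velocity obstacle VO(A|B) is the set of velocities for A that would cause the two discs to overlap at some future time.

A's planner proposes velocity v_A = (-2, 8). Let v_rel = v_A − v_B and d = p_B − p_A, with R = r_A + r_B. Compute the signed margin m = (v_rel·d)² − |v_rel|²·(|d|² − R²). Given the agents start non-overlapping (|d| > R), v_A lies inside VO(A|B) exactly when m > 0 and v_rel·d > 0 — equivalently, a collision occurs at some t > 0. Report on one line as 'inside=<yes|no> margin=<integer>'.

d = (-1, 21),  |d|² = 442;  R = 8+2 = 10,  c = 442−10² = 342
v_rel = (-8, 4),  |v_rel|² = 80;  v_rel·d = (-8)·(-1) + (4)·(21) = 92
80·t² − 184·t + 342 = 0  ⇒  m = 92² − 80·342 = -18896
m = -18896 < 0,  v_rel·d = 92 > 0  ⇒  outside

inside=no margin=-18896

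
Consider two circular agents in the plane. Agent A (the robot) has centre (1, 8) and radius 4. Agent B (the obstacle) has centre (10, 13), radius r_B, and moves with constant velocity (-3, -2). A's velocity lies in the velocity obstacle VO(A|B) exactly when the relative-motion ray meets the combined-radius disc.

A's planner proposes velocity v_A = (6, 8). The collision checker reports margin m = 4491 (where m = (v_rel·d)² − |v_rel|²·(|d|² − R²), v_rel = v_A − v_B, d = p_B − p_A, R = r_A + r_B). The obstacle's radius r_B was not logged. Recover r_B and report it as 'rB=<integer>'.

m = 4491
d = (9, 5);  v_rel = (9, 10),  |v_rel|² = 181
v_rel×d = (9)·(5) − (10)·(9) = -45
since m = R²·181 − (-45)²:  R² = (2025 + 4491) / 181 = 36
R = √36 = 6  ⇒  r_B = 6 − 4 = 2

rB=2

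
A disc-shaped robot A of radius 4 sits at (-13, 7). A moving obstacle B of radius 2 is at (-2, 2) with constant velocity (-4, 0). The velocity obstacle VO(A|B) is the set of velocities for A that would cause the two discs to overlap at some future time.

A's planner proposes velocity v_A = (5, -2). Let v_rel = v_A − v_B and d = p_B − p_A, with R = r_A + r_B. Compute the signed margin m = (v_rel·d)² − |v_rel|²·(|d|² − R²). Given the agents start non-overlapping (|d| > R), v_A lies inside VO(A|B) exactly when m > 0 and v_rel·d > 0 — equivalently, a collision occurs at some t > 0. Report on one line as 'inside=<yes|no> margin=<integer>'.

d = (11, -5),  |d|² = 146;  R = 4+2 = 6,  c = 146−6² = 110
v_rel = (9, -2),  |v_rel|² = 85;  v_rel·d = (9)·(11) + (-2)·(-5) = 109
85·t² − 218·t + 110 = 0  ⇒  m = 109² − 85·110 = 2531
m = 2531 > 0,  v_rel·d = 109 > 0  ⇒  inside

inside=yes margin=2531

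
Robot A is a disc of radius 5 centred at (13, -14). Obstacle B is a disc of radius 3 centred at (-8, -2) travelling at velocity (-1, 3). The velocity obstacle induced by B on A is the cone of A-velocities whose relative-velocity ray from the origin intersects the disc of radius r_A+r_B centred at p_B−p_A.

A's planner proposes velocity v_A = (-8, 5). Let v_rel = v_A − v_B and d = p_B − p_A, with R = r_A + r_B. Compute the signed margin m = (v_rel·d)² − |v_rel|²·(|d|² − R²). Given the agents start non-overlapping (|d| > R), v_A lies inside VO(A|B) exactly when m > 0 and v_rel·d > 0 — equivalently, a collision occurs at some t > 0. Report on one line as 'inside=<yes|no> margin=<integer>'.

d = (-21, 12),  |d|² = 585;  R = 5+3 = 8,  c = 585−8² = 521
v_rel = (-7, 2),  |v_rel|² = 53;  v_rel·d = (-7)·(-21) + (2)·(12) = 171
53·t² − 342·t + 521 = 0  ⇒  m = 171² − 53·521 = 1628
m = 1628 > 0,  v_rel·d = 171 > 0  ⇒  inside

inside=yes margin=1628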